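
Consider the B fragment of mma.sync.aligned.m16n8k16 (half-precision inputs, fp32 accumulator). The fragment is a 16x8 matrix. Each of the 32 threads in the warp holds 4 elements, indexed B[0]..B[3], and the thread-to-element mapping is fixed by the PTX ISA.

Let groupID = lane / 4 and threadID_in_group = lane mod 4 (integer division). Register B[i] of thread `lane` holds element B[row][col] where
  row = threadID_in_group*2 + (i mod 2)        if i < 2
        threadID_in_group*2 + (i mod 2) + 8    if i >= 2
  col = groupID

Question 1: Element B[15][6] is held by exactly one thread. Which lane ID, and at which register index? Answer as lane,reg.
c:6=>grp=6  r:15=>rB=1,tig=3,lo=1
L=6*4+3=27  i=1*2+1=3

27,3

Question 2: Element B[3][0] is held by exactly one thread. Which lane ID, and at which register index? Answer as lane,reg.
1,1

c=0→G=0  r=3→rhi=0,T=1,p=1
L=0*4+1=1  i=0*2+1=1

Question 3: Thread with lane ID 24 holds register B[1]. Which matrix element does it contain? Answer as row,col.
L=24->g=24>>2=6, t=24&3=0
[1]->row 0·2+1+0=1  col g=6

1,6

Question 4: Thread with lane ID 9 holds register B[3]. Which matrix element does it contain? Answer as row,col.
lane 9: G=2 (9/4), T=1 (9%4)
i=3: r=1*2+1+8=11, c=G=2

11,2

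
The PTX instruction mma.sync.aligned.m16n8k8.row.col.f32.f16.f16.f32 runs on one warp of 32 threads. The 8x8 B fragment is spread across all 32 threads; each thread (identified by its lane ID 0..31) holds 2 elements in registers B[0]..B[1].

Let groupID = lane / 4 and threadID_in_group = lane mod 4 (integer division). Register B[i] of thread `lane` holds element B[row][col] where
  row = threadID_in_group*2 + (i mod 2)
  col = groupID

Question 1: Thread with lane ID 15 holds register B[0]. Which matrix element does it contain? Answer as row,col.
6,3

15: g=3,t=3
[0] (3*2+0,3) = (6,3)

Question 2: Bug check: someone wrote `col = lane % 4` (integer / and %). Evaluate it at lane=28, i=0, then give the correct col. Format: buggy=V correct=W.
`lane % 4`[28,0]=>0
L=28=>grp=28>>2=7, tig=28&3=0
[0]=>row 0·2+0=0  col grp=7
col: 0 vs 7

buggy=0 correct=7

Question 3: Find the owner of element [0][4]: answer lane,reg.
16,0

c=4→G=4  r=0→T=0,p=0
L=4*4+0=16  i=0=0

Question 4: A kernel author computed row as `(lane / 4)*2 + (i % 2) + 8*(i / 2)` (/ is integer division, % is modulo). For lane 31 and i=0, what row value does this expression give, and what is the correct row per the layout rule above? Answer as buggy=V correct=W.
`(lane / 4)*2 + (i % 2) + 8*(i / 2)`[31,0]⇒14
lane 31⇒31/4=7, 31 mod 4=3
i=0  r:2·3+0⇒6  c:7
row: 14 vs 6

buggy=14 correct=6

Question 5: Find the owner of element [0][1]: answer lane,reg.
c=1→G=1  r=0→T=0,p=0
L=1*4+0=4  i=0=0

4,0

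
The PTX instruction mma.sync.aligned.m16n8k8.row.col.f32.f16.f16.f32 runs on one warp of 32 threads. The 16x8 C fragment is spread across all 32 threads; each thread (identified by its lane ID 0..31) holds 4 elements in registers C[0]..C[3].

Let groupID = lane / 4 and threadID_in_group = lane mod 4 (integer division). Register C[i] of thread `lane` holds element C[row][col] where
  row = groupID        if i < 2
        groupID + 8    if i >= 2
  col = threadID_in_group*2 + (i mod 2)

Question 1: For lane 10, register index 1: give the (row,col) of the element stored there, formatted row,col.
L=10⇒gr=10>>2=2, th=10&3=2
[1]⇒row 2+0=2  col 2·2+1=5

2,5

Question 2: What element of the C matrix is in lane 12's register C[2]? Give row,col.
11,0

L=12→G=12>>2=3, T=12&3=0
[2]→row 3+8=11  col 0·2+0=0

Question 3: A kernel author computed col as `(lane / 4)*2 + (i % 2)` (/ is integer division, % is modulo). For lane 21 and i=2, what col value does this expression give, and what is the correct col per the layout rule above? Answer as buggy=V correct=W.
`(lane / 4)*2 + (i % 2)`[21,2]=>10
lane 21: grp=5 (21/4), tig=1 (21%4)
i=2: r=5+8=13, c=1*2+0=2
col: 10 vs 2

buggy=10 correct=2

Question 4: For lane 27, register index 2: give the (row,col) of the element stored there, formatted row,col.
14,6

L=27⇒gr=27>>2=6, th=27&3=3
[2]⇒row 6+8=14  col 3·2+0=6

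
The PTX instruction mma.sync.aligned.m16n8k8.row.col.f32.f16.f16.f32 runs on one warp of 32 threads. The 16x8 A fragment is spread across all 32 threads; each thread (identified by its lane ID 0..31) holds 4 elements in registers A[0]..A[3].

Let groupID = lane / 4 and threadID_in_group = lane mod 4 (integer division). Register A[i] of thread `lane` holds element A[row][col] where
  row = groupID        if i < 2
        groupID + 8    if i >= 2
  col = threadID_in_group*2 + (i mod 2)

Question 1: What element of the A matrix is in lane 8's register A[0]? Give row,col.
lane 8=>8/4=2, 8 mod 4=0
i=0  r:2+0=>2  c:2·0+0=>0

2,0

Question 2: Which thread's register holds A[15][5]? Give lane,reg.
r:15=>grp=7,rB=1  c:5=>tig=2,lo=1
L=7*4+2=30  i=1*2+1=3

30,3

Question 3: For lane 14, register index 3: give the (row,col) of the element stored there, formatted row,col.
11,5

14: G=3,T=2
[3] (3+8,2*2+1) = (11,5)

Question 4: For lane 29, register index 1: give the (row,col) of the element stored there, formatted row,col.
lane 29: G=7 (29/4), T=1 (29%4)
i=1: r=7+0=7, c=1*2+1=3

7,3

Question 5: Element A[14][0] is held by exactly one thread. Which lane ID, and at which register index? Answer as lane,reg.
r=14->g=6,rb=1  c=0->t=0,b0=0
L=6*4+0=24  i=1*2+0=2

24,2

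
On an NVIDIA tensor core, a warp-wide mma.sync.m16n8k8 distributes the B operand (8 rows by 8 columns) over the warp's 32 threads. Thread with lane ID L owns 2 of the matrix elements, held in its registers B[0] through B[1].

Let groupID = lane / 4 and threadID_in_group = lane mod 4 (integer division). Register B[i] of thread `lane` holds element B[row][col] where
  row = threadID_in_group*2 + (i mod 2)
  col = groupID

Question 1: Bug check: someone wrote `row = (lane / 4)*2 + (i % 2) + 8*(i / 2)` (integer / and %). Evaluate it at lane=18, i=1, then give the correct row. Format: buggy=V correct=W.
buggy=9 correct=5

`(lane / 4)*2 + (i % 2) + 8*(i / 2)`[18,1]=>9
18: grp=4,tig=2
[1] (2*2+1,4) = (5,4)
row: 9 vs 5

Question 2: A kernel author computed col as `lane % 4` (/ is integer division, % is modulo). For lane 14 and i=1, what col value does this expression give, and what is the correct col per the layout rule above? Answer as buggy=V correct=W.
buggy=2 correct=3

`lane % 4`[14,1]=>2
14: grp=3,tig=2
[1] (2*2+1,3) = (5,3)
col: 2 vs 3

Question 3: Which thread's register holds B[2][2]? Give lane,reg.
9,0

c: 2->gid=2  r: 2->tid=1,i&1=0
L=2*4+1=9  i=0=0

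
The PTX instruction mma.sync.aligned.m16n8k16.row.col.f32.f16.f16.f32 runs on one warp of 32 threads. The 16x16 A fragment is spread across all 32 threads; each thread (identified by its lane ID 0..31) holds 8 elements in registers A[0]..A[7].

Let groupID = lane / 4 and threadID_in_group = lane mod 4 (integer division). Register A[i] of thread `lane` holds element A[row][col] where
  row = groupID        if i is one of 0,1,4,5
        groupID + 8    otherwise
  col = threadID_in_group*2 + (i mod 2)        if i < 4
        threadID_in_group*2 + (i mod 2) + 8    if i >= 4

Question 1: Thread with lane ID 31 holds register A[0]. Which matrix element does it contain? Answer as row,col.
31: G=7,T=3
[0] (7+0,3*2+0+0) = (7,6)

7,6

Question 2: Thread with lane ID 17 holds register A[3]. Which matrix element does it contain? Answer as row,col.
12,3

17: g=4,t=1
[3] (4+8,1*2+1+0) = (12,3)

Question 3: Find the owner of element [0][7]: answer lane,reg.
r=0→G=0,rhi=0  c=7→chi=0,T=3,p=1
L=0*4+3=3  i=0*4+0*2+1=1

3,1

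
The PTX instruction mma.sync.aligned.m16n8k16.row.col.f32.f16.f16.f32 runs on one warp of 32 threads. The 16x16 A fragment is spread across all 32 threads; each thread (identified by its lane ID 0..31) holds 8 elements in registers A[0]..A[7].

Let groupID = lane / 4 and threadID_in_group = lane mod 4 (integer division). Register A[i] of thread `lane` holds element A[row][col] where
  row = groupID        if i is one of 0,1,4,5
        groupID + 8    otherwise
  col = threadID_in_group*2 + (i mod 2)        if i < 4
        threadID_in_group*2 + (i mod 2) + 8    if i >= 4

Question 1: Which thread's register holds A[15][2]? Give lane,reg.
r=15->g=7,rb=1  c=2->cb=0,t=1,b0=0
L=7*4+1=29  i=0*4+1*2+0=2

29,2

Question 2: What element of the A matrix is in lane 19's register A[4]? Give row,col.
4,14

lane 19⇒19/4=4, 19 mod 4=3
i=4  r:4+0⇒4  c:2·3+0+8⇒14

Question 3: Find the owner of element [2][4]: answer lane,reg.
r=2->g=2,rb=0  c=4->cb=0,t=2,b0=0
L=2*4+2=10  i=0*4+0*2+0=0

10,0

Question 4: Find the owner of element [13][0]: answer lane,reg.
r: 13->gid=5,r8=1  c: 0->c8=0,tid=0,i&1=0
L=5*4+0=20  i=0*4+1*2+0=2

20,2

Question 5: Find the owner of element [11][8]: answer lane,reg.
r: 11->gid=3,r8=1  c: 8->c8=1,tid=0,i&1=0
L=3*4+0=12  i=1*4+1*2+0=6

12,6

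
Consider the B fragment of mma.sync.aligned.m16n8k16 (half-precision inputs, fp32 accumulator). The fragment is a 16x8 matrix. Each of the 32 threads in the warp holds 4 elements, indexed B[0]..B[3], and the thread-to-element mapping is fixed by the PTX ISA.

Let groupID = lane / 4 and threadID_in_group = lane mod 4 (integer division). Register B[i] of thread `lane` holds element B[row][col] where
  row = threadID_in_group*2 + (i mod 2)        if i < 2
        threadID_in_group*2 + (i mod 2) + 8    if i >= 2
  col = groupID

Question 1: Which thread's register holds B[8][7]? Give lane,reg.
28,2

c=7→G=7  r=8→rhi=1,T=0,p=0
L=7*4+0=28  i=1*2+0=2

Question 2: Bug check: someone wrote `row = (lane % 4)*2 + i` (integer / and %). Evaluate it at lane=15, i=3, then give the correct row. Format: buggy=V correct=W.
buggy=9 correct=15

`(lane % 4)*2 + i`[15,3]->9
lane 15->15/4=3, 15 mod 4=3
i=3  r:2·3+1+8->15  c:3
row: 9 vs 15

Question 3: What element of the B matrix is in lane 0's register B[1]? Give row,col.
0: gid=0,tid=0
[1] (0*2+1+0,0) = (1,0)

1,0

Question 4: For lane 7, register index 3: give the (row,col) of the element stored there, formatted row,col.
15,1

7: gr=1,th=3
[3] (3*2+1+8,1) = (15,1)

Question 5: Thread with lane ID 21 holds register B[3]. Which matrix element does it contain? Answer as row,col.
21: grp=5,tig=1
[3] (1*2+1+8,5) = (11,5)

11,5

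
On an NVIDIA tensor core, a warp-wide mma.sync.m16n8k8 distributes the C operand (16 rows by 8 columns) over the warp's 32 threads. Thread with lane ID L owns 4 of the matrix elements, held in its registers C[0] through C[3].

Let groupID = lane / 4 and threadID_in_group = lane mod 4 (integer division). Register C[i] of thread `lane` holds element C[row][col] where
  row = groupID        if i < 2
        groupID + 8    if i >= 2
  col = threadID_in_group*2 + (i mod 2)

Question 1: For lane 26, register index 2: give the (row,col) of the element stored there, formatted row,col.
14,4

lane 26: G=6 (26/4), T=2 (26%4)
i=2: r=6+8=14, c=2*2+0=4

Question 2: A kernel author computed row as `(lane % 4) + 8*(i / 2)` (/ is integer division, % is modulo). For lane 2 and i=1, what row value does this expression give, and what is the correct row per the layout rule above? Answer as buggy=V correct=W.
`(lane % 4) + 8*(i / 2)`[2,1]=>2
lane 2=>2/4=0, 2 mod 4=2
i=1  r:0+0=>0  c:2·2+1=>5
row: 2 vs 0

buggy=2 correct=0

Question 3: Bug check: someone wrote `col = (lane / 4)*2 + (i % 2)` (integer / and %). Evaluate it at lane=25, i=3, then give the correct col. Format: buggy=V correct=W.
`(lane / 4)*2 + (i % 2)`[25,3]->13
lane 25: g=6 (25/4), t=1 (25%4)
i=3: r=6+8=14, c=1*2+1=3
col: 13 vs 3

buggy=13 correct=3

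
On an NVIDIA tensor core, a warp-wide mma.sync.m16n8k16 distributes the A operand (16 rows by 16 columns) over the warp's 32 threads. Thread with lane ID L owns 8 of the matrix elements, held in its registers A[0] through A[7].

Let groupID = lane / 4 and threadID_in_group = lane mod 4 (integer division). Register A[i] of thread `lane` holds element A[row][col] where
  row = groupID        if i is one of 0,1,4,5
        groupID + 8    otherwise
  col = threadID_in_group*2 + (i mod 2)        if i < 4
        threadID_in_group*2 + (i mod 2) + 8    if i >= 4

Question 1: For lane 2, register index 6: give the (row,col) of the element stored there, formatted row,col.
2: gid=0,tid=2
[6] (0+8,2*2+0+8) = (8,12)

8,12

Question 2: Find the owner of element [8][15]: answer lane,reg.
r=8⇒gr=0,Rb=1  c=15⇒Cb=1,th=3,odd=1
L=0*4+3=3  i=1*4+1*2+1=7

3,7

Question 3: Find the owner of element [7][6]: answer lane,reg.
31,0

r=7->g=7,rb=0  c=6->cb=0,t=3,b0=0
L=7*4+3=31  i=0*4+0*2+0=0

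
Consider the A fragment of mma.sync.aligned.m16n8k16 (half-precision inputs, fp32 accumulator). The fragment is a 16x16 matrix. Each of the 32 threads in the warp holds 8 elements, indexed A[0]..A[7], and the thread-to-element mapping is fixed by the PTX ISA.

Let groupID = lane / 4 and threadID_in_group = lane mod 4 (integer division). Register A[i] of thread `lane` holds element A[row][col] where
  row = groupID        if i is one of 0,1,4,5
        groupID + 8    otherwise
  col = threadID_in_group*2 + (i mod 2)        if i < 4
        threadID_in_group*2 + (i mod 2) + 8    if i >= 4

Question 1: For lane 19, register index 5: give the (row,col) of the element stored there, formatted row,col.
19: grp=4,tig=3
[5] (4+0,3*2+1+8) = (4,15)

4,15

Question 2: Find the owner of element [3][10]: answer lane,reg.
13,4

r: 3->gid=3,r8=0  c: 10->c8=1,tid=1,i&1=0
L=3*4+1=13  i=1*4+0*2+0=4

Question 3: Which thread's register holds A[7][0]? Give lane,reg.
r=7⇒gr=7,Rb=0  c=0⇒Cb=0,th=0,odd=0
L=7*4+0=28  i=0*4+0*2+0=0

28,0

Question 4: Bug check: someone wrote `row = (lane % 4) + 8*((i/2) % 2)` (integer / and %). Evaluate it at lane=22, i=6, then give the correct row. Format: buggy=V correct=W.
buggy=10 correct=13

`(lane % 4) + 8*((i/2) % 2)`[22,6]=>10
22: grp=5,tig=2
[6] (5+8,2*2+0+8) = (13,12)
row: 10 vs 13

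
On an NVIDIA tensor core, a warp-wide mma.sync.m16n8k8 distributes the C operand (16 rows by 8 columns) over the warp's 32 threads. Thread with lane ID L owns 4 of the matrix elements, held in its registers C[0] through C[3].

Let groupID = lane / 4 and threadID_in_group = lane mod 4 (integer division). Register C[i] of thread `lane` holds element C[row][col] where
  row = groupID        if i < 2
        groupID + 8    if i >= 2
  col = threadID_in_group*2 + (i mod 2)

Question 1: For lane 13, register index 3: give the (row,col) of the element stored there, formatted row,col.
13: gr=3,th=1
[3] (3+8,1*2+1) = (11,3)

11,3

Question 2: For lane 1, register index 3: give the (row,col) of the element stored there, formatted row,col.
8,3

lane 1->1/4=0, 1 mod 4=1
i=3  r:0+8->8  c:2·1+1->3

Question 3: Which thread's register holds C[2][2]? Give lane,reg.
r: 2->gid=2,r8=0  c: 2->tid=1,i&1=0
L=2*4+1=9  i=0*2+0=0

9,0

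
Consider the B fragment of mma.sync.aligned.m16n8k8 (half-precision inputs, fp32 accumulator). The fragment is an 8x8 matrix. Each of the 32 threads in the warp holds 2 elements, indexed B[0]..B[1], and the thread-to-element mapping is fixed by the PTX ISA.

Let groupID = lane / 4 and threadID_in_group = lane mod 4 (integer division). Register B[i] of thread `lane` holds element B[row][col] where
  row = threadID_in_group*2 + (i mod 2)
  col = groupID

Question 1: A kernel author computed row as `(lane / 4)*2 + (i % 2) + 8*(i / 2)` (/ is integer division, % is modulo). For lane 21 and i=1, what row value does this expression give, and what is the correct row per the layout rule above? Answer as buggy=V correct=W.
buggy=11 correct=3

`(lane / 4)*2 + (i % 2) + 8*(i / 2)`[21,1]=>11
lane 21: grp=5 (21/4), tig=1 (21%4)
i=1: r=1*2+1=3, c=grp=5
row: 11 vs 3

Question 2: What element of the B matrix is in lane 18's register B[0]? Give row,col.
L=18->g=18>>2=4, t=18&3=2
[0]->row 2·2+0=4  col g=4

4,4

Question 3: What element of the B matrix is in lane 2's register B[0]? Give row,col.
lane 2: grp=0 (2/4), tig=2 (2%4)
i=0: r=2*2+0=4, c=grp=0

4,0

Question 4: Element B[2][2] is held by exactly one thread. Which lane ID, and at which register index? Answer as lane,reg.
9,0

c=2->g=2  r=2->t=1,b0=0
L=2*4+1=9  i=0=0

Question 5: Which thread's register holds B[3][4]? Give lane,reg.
17,1

c=4→G=4  r=3→T=1,p=1
L=4*4+1=17  i=1=1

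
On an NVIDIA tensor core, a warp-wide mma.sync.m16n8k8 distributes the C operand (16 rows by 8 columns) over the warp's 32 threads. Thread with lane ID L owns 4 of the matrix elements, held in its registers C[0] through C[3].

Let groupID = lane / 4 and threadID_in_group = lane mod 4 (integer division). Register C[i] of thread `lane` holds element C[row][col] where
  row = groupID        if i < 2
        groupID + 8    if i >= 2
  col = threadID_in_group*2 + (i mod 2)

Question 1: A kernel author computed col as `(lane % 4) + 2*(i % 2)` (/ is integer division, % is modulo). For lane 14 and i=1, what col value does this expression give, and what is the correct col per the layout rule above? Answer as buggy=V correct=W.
buggy=4 correct=5

`(lane % 4) + 2*(i % 2)`[14,1]->4
L=14->gid=14>>2=3, tid=14&3=2
[1]->row 3+0=3  col 2·2+1=5
col: 4 vs 5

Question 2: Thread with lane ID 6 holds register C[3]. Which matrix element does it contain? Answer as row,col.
9,5

lane 6: G=1 (6/4), T=2 (6%4)
i=3: r=1+8=9, c=2*2+1=5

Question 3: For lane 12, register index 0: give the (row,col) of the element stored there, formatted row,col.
L=12→G=12>>2=3, T=12&3=0
[0]→row 3+0=3  col 0·2+0=0

3,0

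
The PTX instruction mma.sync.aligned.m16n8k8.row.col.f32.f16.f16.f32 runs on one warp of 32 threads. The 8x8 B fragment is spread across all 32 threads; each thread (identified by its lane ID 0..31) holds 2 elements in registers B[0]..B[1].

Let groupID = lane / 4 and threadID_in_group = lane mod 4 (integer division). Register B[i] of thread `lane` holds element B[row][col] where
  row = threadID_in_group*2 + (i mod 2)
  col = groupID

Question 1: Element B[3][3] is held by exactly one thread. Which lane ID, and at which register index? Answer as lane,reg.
c=3⇒gr=3  r=3⇒th=1,odd=1
L=3*4+1=13  i=1=1

13,1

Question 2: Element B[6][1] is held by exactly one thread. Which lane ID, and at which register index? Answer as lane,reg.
7,0

c=1->g=1  r=6->t=3,b0=0
L=1*4+3=7  i=0=0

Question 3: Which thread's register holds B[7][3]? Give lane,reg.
15,1

c=3⇒gr=3  r=7⇒th=3,odd=1
L=3*4+3=15  i=1=1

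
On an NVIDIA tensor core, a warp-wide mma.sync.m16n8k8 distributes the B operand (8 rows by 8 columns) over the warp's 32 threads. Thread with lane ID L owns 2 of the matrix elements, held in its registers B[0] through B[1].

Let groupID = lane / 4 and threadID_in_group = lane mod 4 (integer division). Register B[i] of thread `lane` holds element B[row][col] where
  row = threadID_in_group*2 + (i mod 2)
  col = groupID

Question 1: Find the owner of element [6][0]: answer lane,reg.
c=0⇒gr=0  r=6⇒th=3,odd=0
L=0*4+3=3  i=0=0

3,0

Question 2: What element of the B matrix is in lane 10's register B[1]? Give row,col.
L=10⇒gr=10>>2=2, th=10&3=2
[1]⇒row 2·2+1=5  col gr=2

5,2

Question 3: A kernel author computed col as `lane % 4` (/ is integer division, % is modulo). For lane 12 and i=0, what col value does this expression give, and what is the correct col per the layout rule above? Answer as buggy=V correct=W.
`lane % 4`[12,0]->0
lane 12: gid=3 (12/4), tid=0 (12%4)
i=0: r=0*2+0=0, c=gid=3
col: 0 vs 3

buggy=0 correct=3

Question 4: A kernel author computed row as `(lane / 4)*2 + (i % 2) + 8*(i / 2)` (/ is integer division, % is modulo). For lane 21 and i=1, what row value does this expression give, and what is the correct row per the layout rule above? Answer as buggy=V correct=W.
buggy=11 correct=3

`(lane / 4)*2 + (i % 2) + 8*(i / 2)`[21,1]⇒11
21: gr=5,th=1
[1] (1*2+1,5) = (3,5)
row: 11 vs 3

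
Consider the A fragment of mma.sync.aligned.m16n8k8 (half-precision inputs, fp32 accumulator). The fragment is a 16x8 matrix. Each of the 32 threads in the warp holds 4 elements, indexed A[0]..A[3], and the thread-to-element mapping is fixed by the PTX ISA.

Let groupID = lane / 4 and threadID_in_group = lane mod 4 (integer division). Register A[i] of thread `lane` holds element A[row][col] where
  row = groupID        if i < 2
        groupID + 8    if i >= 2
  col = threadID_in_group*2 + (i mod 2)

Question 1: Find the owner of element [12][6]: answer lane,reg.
19,2

r: 12->gid=4,r8=1  c: 6->tid=3,i&1=0
L=4*4+3=19  i=1*2+0=2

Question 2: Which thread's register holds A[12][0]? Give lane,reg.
16,2

r=12⇒gr=4,Rb=1  c=0⇒th=0,odd=0
L=4*4+0=16  i=1*2+0=2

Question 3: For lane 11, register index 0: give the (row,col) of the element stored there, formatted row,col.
2,6

11: G=2,T=3
[0] (2+0,3*2+0) = (2,6)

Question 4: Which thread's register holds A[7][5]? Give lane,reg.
r:7=>grp=7,rB=0  c:5=>tig=2,lo=1
L=7*4+2=30  i=0*2+1=1

30,1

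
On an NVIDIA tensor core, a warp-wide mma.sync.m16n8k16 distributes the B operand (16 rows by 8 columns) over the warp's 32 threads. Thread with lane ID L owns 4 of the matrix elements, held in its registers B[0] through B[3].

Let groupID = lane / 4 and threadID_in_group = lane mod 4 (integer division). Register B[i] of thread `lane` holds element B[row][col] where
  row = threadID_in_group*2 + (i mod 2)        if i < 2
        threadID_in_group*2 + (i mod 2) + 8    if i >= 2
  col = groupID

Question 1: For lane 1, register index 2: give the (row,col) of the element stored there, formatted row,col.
10,0

L=1⇒gr=1>>2=0, th=1&3=1
[2]⇒row 1·2+0+8=10  col gr=0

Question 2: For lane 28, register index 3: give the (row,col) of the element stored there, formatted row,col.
9,7

L=28⇒gr=28>>2=7, th=28&3=0
[3]⇒row 0·2+1+8=9  col gr=7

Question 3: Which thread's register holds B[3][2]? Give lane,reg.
9,1

c=2→G=2  r=3→rhi=0,T=1,p=1
L=2*4+1=9  i=0*2+1=1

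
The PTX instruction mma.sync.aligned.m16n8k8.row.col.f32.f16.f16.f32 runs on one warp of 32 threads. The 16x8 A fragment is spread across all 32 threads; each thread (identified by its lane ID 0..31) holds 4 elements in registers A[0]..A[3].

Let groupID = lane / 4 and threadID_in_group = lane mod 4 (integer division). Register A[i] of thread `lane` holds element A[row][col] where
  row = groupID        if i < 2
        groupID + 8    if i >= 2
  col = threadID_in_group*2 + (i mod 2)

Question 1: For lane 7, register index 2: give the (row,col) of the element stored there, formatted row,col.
9,6

lane 7: gid=1 (7/4), tid=3 (7%4)
i=2: r=1+8=9, c=3*2+0=6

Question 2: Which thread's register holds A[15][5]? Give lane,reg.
30,3

r: 15->gid=7,r8=1  c: 5->tid=2,i&1=1
L=7*4+2=30  i=1*2+1=3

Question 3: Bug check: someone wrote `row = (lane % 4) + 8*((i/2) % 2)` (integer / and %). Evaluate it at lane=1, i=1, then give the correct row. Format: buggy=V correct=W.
buggy=1 correct=0

`(lane % 4) + 8*((i/2) % 2)`[1,1]=>1
L=1=>grp=1>>2=0, tig=1&3=1
[1]=>row 0+0=0  col 1·2+1=3
row: 1 vs 0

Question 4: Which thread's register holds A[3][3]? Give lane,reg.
13,1

r=3⇒gr=3,Rb=0  c=3⇒th=1,odd=1
L=3*4+1=13  i=0*2+1=1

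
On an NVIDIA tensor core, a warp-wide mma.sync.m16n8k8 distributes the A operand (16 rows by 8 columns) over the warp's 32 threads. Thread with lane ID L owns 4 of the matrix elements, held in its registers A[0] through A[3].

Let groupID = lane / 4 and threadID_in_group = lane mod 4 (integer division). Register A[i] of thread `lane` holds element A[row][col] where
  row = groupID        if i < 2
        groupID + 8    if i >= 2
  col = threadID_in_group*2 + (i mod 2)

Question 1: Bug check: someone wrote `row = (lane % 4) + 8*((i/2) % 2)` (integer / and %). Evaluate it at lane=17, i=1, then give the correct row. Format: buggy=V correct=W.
buggy=1 correct=4

`(lane % 4) + 8*((i/2) % 2)`[17,1]→1
lane 17→17/4=4, 17 mod 4=1
i=1  r:4+0→4  c:2·1+1→3
row: 1 vs 4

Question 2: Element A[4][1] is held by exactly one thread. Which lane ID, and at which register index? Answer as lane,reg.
16,1

r=4→G=4,rhi=0  c=1→T=0,p=1
L=4*4+0=16  i=0*2+1=1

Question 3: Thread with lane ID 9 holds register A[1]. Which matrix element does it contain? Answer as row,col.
lane 9⇒9/4=2, 9 mod 4=1
i=1  r:2+0⇒2  c:2·1+1⇒3

2,3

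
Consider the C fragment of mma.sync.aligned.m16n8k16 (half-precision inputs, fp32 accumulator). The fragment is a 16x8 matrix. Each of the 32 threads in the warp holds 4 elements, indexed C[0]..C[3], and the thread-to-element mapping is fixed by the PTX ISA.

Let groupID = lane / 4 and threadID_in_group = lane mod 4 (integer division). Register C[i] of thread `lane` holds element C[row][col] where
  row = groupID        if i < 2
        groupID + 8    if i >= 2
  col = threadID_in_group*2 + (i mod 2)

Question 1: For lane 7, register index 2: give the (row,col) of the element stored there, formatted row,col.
lane 7->7/4=1, 7 mod 4=3
i=2  r:1+8->9  c:2·3+0->6

9,6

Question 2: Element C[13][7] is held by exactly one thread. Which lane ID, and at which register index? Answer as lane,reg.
23,3

r=13⇒gr=5,Rb=1  c=7⇒th=3,odd=1
L=5*4+3=23  i=1*2+1=3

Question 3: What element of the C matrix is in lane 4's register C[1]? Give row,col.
1,1

lane 4->4/4=1, 4 mod 4=0
i=1  r:1+0->1  c:2·0+1->1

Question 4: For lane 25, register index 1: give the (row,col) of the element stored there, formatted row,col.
6,3

lane 25: G=6 (25/4), T=1 (25%4)
i=1: r=6+0=6, c=1*2+1=3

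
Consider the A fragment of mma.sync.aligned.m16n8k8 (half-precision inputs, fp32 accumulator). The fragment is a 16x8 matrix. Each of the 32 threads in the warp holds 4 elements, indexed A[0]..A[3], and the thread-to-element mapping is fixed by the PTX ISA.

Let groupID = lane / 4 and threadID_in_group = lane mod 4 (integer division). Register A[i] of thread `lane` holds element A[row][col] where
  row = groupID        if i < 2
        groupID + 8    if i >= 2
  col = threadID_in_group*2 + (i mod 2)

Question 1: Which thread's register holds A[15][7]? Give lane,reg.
r:15=>grp=7,rB=1  c:7=>tig=3,lo=1
L=7*4+3=31  i=1*2+1=3

31,3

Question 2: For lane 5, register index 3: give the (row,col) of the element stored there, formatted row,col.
5: grp=1,tig=1
[3] (1+8,1*2+1) = (9,3)

9,3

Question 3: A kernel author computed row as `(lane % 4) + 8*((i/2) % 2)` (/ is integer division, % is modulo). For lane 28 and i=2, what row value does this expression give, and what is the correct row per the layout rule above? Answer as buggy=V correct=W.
`(lane % 4) + 8*((i/2) % 2)`[28,2]->8
lane 28: g=7 (28/4), t=0 (28%4)
i=2: r=7+8=15, c=0*2+0=0
row: 8 vs 15

buggy=8 correct=15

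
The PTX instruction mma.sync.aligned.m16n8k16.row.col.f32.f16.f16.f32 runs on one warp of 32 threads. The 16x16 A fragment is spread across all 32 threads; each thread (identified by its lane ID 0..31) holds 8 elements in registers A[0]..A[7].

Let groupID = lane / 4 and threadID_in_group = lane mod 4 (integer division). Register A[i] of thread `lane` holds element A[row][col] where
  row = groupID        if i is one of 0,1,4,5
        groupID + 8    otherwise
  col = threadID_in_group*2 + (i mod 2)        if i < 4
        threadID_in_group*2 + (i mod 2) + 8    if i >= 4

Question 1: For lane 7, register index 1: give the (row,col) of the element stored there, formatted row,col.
7: gid=1,tid=3
[1] (1+0,3*2+1+0) = (1,7)

1,7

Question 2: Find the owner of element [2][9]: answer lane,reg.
8,5

r:2=>grp=2,rB=0  c:9=>cB=1,tig=0,lo=1
L=2*4+0=8  i=1*4+0*2+1=5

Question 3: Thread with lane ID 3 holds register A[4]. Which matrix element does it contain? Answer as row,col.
0,14

lane 3=>3/4=0, 3 mod 4=3
i=4  r:0+0=>0  c:2·3+0+8=>14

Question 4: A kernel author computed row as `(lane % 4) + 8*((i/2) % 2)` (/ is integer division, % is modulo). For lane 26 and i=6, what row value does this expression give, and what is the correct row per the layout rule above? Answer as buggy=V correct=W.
buggy=10 correct=14

`(lane % 4) + 8*((i/2) % 2)`[26,6]->10
26: gid=6,tid=2
[6] (6+8,2*2+0+8) = (14,12)
row: 10 vs 14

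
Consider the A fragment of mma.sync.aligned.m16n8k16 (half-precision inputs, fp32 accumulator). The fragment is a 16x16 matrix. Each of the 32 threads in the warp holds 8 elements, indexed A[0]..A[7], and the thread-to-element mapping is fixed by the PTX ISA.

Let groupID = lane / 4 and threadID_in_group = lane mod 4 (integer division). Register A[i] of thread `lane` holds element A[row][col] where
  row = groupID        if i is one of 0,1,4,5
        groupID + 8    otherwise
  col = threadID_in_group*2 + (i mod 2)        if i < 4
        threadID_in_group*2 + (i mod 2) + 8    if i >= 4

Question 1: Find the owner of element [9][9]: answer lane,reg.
4,7

r=9⇒gr=1,Rb=1  c=9⇒Cb=1,th=0,odd=1
L=1*4+0=4  i=1*4+1*2+1=7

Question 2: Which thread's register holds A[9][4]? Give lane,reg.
r: 9->gid=1,r8=1  c: 4->c8=0,tid=2,i&1=0
L=1*4+2=6  i=0*4+1*2+0=2

6,2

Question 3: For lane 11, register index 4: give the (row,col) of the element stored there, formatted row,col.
lane 11: G=2 (11/4), T=3 (11%4)
i=4: r=2+0=2, c=3*2+0+8=14

2,14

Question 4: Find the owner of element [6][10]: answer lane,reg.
25,4

r=6⇒gr=6,Rb=0  c=10⇒Cb=1,th=1,odd=0
L=6*4+1=25  i=1*4+0*2+0=4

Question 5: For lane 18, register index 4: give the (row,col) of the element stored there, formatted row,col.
4,12

18: g=4,t=2
[4] (4+0,2*2+0+8) = (4,12)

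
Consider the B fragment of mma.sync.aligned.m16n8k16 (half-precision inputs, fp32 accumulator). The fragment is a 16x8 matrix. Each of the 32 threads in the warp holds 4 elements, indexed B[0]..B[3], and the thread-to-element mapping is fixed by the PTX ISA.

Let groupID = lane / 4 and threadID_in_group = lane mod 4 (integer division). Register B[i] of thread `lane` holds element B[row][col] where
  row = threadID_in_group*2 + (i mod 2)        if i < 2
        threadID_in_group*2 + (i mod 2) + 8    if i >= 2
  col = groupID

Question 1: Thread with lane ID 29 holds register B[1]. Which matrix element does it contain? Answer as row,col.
L=29->gid=29>>2=7, tid=29&3=1
[1]->row 1·2+1+0=3  col gid=7

3,7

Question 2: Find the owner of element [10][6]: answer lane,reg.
25,2

c=6⇒gr=6  r=10⇒Rb=1,th=1,odd=0
L=6*4+1=25  i=1*2+0=2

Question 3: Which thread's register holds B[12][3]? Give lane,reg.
14,2

c=3->g=3  r=12->rb=1,t=2,b0=0
L=3*4+2=14  i=1*2+0=2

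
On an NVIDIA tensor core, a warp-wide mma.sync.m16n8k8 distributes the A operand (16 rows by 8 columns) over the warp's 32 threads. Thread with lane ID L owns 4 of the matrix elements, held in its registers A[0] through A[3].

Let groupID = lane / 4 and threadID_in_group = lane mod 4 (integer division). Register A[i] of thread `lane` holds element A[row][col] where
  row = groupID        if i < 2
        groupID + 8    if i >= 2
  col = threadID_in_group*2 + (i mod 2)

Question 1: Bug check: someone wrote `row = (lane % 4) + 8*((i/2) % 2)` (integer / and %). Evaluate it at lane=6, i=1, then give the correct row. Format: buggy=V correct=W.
`(lane % 4) + 8*((i/2) % 2)`[6,1]->2
lane 6: gid=1 (6/4), tid=2 (6%4)
i=1: r=1+0=1, c=2*2+1=5
row: 2 vs 1

buggy=2 correct=1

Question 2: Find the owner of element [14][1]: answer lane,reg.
r=14⇒gr=6,Rb=1  c=1⇒th=0,odd=1
L=6*4+0=24  i=1*2+1=3

24,3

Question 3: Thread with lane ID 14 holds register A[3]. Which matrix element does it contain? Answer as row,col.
11,5

lane 14=>14/4=3, 14 mod 4=2
i=3  r:3+8=>11  c:2·2+1=>5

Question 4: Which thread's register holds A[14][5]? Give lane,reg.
r: 14->gid=6,r8=1  c: 5->tid=2,i&1=1
L=6*4+2=26  i=1*2+1=3

26,3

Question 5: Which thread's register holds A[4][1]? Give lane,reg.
r=4⇒gr=4,Rb=0  c=1⇒th=0,odd=1
L=4*4+0=16  i=0*2+1=1

16,1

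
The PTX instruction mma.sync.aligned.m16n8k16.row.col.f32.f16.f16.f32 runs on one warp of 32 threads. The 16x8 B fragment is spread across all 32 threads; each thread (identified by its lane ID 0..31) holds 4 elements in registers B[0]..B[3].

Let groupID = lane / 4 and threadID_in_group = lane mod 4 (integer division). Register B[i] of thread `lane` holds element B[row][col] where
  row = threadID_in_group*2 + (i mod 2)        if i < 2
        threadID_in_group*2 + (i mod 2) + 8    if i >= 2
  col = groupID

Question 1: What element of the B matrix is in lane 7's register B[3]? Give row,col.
15,1

L=7→G=7>>2=1, T=7&3=3
[3]→row 3·2+1+8=15  col G=1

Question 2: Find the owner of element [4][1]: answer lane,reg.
c=1->g=1  r=4->rb=0,t=2,b0=0
L=1*4+2=6  i=0*2+0=0

6,0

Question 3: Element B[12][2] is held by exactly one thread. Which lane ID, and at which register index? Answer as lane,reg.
c=2⇒gr=2  r=12⇒Rb=1,th=2,odd=0
L=2*4+2=10  i=1*2+0=2

10,2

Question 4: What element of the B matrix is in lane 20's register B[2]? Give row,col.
20: G=5,T=0
[2] (0*2+0+8,5) = (8,5)

8,5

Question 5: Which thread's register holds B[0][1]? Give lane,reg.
4,0

c=1->g=1  r=0->rb=0,t=0,b0=0
L=1*4+0=4  i=0*2+0=0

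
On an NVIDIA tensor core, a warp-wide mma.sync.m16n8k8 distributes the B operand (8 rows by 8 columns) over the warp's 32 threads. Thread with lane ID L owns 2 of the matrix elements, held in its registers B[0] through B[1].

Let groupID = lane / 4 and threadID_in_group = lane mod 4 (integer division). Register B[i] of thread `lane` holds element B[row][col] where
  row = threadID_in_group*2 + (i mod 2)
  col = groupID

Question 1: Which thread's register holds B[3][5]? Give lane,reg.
21,1

c=5⇒gr=5  r=3⇒th=1,odd=1
L=5*4+1=21  i=1=1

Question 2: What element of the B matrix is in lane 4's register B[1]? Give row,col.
1,1

L=4⇒gr=4>>2=1, th=4&3=0
[1]⇒row 0·2+1=1  col gr=1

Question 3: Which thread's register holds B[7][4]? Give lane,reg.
c=4⇒gr=4  r=7⇒th=3,odd=1
L=4*4+3=19  i=1=1

19,1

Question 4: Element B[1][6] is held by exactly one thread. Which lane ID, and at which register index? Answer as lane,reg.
c=6⇒gr=6  r=1⇒th=0,odd=1
L=6*4+0=24  i=1=1

24,1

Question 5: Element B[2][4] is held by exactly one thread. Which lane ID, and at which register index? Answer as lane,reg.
17,0

c=4→G=4  r=2→T=1,p=0
L=4*4+1=17  i=0=0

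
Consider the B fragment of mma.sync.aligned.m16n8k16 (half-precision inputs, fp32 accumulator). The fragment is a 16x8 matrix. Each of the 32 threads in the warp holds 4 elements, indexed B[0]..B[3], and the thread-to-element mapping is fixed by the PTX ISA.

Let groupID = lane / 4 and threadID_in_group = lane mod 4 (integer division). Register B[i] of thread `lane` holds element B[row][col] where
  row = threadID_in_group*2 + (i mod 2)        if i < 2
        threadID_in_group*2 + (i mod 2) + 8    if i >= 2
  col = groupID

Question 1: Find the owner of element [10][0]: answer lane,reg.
1,2

c: 0->gid=0  r: 10->r8=1,tid=1,i&1=0
L=0*4+1=1  i=1*2+0=2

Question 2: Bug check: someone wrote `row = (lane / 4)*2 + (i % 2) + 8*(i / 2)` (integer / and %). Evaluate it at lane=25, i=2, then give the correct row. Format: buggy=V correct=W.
buggy=20 correct=10

`(lane / 4)*2 + (i % 2) + 8*(i / 2)`[25,2]->20
L=25->g=25>>2=6, t=25&3=1
[2]->row 1·2+0+8=10  col g=6
row: 20 vs 10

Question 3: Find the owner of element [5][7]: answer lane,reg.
c: 7->gid=7  r: 5->r8=0,tid=2,i&1=1
L=7*4+2=30  i=0*2+1=1

30,1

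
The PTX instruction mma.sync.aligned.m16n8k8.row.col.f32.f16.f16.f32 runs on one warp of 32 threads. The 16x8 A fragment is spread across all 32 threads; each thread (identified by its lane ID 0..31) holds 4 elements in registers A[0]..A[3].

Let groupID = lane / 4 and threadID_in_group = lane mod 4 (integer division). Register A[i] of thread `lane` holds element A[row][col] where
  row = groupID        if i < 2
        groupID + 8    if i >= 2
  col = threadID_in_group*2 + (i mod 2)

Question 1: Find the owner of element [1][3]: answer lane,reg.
r=1⇒gr=1,Rb=0  c=3⇒th=1,odd=1
L=1*4+1=5  i=0*2+1=1

5,1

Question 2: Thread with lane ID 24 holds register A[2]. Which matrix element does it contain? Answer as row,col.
lane 24→24/4=6, 24 mod 4=0
i=2  r:6+8→14  c:2·0+0→0

14,0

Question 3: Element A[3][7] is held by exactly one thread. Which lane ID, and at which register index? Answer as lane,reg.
15,1

r=3⇒gr=3,Rb=0  c=7⇒th=3,odd=1
L=3*4+3=15  i=0*2+1=1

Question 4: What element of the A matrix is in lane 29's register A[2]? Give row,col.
L=29->gid=29>>2=7, tid=29&3=1
[2]->row 7+8=15  col 1·2+0=2

15,2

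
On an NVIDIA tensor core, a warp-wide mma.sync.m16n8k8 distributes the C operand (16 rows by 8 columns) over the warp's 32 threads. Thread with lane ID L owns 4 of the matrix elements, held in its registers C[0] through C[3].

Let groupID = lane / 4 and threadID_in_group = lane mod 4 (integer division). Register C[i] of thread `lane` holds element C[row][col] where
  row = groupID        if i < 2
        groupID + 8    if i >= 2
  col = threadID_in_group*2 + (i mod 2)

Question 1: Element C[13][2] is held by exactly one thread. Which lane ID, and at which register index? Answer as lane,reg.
21,2

r:13=>grp=5,rB=1  c:2=>tig=1,lo=0
L=5*4+1=21  i=1*2+0=2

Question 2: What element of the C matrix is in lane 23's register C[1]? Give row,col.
lane 23=>23/4=5, 23 mod 4=3
i=1  r:5+0=>5  c:2·3+1=>7

5,7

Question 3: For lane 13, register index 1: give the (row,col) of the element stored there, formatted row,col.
3,3

L=13->g=13>>2=3, t=13&3=1
[1]->row 3+0=3  col 1·2+1=3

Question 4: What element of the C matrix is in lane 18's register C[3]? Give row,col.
L=18->g=18>>2=4, t=18&3=2
[3]->row 4+8=12  col 2·2+1=5

12,5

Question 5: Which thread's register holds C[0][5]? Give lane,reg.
2,1

r=0⇒gr=0,Rb=0  c=5⇒th=2,odd=1
L=0*4+2=2  i=0*2+1=1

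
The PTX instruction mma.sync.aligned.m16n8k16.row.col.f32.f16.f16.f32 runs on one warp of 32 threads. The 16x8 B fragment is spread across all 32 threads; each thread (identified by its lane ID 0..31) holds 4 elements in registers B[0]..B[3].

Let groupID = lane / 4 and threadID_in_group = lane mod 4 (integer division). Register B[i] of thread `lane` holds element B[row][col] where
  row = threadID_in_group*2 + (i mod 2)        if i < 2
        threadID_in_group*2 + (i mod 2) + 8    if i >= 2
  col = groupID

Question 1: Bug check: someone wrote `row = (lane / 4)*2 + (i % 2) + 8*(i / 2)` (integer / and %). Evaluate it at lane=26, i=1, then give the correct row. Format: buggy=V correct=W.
`(lane / 4)*2 + (i % 2) + 8*(i / 2)`[26,1]⇒13
lane 26: gr=6 (26/4), th=2 (26%4)
i=1: r=2*2+1+0=5, c=gr=6
row: 13 vs 5

buggy=13 correct=5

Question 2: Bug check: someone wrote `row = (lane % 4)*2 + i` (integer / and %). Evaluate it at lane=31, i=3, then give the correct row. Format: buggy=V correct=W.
`(lane % 4)*2 + i`[31,3]=>9
lane 31: grp=7 (31/4), tig=3 (31%4)
i=3: r=3*2+1+8=15, c=grp=7
row: 9 vs 15

buggy=9 correct=15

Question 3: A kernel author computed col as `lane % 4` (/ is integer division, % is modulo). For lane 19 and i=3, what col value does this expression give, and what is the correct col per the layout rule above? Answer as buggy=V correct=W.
buggy=3 correct=4

`lane % 4`[19,3]->3
19: gid=4,tid=3
[3] (3*2+1+8,4) = (15,4)
col: 3 vs 4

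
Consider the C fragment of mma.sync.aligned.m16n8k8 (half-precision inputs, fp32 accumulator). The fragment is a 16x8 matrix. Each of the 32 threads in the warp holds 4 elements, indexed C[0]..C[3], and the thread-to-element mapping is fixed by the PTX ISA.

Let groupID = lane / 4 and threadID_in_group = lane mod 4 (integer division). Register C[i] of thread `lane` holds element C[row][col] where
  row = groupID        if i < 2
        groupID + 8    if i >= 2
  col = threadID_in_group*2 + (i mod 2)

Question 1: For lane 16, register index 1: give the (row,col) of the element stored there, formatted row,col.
16: G=4,T=0
[1] (4+0,0*2+1) = (4,1)

4,1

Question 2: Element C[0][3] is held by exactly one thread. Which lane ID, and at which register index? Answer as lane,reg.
r=0⇒gr=0,Rb=0  c=3⇒th=1,odd=1
L=0*4+1=1  i=0*2+1=1

1,1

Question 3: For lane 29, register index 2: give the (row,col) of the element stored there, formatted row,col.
15,2

lane 29→29/4=7, 29 mod 4=1
i=2  r:7+8→15  c:2·1+0→2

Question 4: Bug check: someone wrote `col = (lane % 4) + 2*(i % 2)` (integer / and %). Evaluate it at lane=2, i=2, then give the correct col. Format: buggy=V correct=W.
`(lane % 4) + 2*(i % 2)`[2,2]=>2
L=2=>grp=2>>2=0, tig=2&3=2
[2]=>row 0+8=8  col 2·2+0=4
col: 2 vs 4

buggy=2 correct=4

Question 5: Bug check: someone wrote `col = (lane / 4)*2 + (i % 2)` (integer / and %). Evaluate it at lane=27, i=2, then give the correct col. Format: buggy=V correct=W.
buggy=12 correct=6

`(lane / 4)*2 + (i % 2)`[27,2]→12
lane 27: G=6 (27/4), T=3 (27%4)
i=2: r=6+8=14, c=3*2+0=6
col: 12 vs 6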